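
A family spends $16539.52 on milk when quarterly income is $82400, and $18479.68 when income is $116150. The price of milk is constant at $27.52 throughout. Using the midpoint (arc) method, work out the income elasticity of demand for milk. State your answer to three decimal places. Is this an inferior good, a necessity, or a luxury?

With a constant price, Q₁ = 16539.52/27.52 = 601.000 and Q₂ = 18479.68/27.52 = 671.500 (equivalently, work directly with expenditure since P cancels).
Midpoint %ΔQ = (18479.68 − 16539.52)/17509.60 = 0.11081; midpoint %ΔI = (116150 − 82400)/99275 = 0.33996.
η = 0.11081 / 0.33996 = 0.326.
0 < η < 1 ⇒ necessity.

0.326 (necessity)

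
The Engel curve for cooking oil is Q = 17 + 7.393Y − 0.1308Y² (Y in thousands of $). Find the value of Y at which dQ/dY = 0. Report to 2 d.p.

28.26

dQ/dY = 7.393 − 0.2616Y.
The good is inferior where dQ/dY < 0. Setting dQ/dY = 0 gives Y = 7.393 / 0.2616 = 28.26.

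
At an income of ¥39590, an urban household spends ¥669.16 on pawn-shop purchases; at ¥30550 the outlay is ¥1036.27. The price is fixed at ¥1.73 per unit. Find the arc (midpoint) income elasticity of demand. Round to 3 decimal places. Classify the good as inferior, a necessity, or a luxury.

-1.670 (inferior good)

With a constant price, Q₁ = 669.16/1.73 = 386.798 and Q₂ = 1036.27/1.73 = 599.000 (equivalently, work directly with expenditure since P cancels).
Midpoint %ΔQ = (1036.27 − 669.16)/852.71 = 0.43052; midpoint %ΔI = (30550 − 39590)/35070 = -0.25777.
η = 0.43052 / -0.25777 = -1.670.
η < 0 ⇒ inferior good.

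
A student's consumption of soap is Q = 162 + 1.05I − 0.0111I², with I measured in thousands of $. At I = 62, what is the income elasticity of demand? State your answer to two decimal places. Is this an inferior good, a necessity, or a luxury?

-0.11 (inferior good)

At I = 62: Q = 184.4316.
dQ/dI = 1.05 − 0.0222I = -0.32640.
η = (dQ/dI)·(I/Q) = -0.32640 × (62/184.4316) = -0.11.
η < 0 ⇒ inferior good.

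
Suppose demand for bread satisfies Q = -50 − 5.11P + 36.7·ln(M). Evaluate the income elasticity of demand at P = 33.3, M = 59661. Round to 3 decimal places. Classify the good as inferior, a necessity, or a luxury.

0.200 (necessity)

At P = 33.3, M = 59661: Q = 183.406.
Holding P constant, ∂Q/∂M = 36.7/M = 0.000615142.
η_M = (∂Q/∂M)·(M/Q) = 0.000615142 × (59661/183.406) = 0.200.
Since 0 < η < 1, this is a necessity.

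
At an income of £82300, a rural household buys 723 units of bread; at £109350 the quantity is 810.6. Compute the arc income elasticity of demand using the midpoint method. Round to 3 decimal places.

ΔQ = 810.6 − 723 = 87.6; midpoint Q̄ = (723 + 810.6)/2 = 766.8.
ΔI = 109350 − 82300 = 27050; midpoint Ī = (82300 + 109350)/2 = 95825.
η = (ΔQ/Q̄) ÷ (ΔI/Ī) = (87.6/766.8) ÷ (27050/95825) = 0.405.

0.405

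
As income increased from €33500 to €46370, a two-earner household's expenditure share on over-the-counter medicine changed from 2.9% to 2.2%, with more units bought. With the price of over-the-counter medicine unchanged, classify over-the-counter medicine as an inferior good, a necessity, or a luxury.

necessity

Quantity rises but the budget share falls as income rises, so 0 < η < 1.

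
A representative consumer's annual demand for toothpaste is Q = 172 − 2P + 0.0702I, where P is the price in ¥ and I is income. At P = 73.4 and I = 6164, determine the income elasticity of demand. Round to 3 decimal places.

At P = 73.4, I = 6164: Q = 457.913.
Holding P constant, ∂Q/∂I = 0.0702.
η_I = (∂Q/∂I)·(I/Q) = 0.0702 × (6164/457.913) = 0.945.

0.945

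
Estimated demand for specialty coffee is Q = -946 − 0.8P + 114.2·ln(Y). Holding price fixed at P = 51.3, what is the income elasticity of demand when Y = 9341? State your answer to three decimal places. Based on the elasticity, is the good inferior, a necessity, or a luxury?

At P = 51.3, Y = 9341: Q = 56.996.
Holding P constant, ∂Q/∂Y = 114.2/Y = 0.0122257.
η_Y = (∂Q/∂Y)·(Y/Q) = 0.0122257 × (9341/56.996) = 2.004.
Since η > 1, this is a luxury.

2.004 (luxury)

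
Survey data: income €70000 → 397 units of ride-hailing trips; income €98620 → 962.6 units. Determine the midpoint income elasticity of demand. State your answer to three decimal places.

2.451

ΔQ = 962.6 − 397 = 565.6; midpoint Q̄ = (397 + 962.6)/2 = 679.8.
ΔI = 98620 − 70000 = 28620; midpoint Ī = (70000 + 98620)/2 = 84310.
η = (ΔQ/Q̄) ÷ (ΔI/Ī) = (565.6/679.8) ÷ (28620/84310) = 2.451.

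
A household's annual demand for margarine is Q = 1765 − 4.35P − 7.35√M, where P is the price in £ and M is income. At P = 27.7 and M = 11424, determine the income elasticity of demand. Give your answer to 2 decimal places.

-0.46

At P = 27.7, M = 11424: Q = 858.914.
Holding P constant, ∂Q/∂M = -7.35/(2√M) = -0.0343834.
η_M = (∂Q/∂M)·(M/Q) = -0.0343834 × (11424/858.914) = -0.46.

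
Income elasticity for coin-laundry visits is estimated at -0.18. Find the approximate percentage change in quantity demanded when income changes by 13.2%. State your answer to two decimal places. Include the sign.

-2.38%

%ΔQ ≈ η × %ΔI = -0.18 × 13.2% = -2.38%.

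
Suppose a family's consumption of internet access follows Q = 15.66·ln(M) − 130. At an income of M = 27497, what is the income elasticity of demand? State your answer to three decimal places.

At M = 27497: Q = 30.074.
dQ/dM = 15.66/M = 0.000569517 at this income.
η = (dQ/dM)·(M/Q) = 0.000569517 × (27497/30.074) = 0.521.

0.521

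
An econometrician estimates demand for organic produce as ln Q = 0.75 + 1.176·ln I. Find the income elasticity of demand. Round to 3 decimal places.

In a log-linear demand, the coefficient on ln I is the income elasticity.
So η = 1.176.

1.176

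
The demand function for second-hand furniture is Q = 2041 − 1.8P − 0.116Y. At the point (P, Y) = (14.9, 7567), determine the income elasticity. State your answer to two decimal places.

At P = 14.9, Y = 7567: Q = 1136.408.
Holding P constant, ∂Q/∂Y = −0.116.
η_Y = (∂Q/∂Y)·(Y/Q) = -0.116 × (7567/1136.408) = -0.77.

-0.77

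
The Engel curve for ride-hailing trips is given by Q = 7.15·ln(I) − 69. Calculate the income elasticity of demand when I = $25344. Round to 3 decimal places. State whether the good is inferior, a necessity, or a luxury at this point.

At I = 25344: Q = 3.503.
dQ/dI = 7.15/I = 0.000282118 at this income.
η = (dQ/dI)·(I/Q) = 0.000282118 × (25344/3.503) = 2.041.
Since η > 1, the good is a luxury.

2.041 (luxury)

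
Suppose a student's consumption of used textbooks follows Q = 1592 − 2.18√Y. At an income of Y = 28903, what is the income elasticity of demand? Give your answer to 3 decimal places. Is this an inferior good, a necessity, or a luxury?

-0.152 (inferior good)

At Y = 28903: Q = 1221.381.
dQ/dY = -2.18/(2√Y) = -0.00641143 at this income.
η = (dQ/dY)·(Y/Q) = -0.00641143 × (28903/1221.381) = -0.152.
Since η < 0, the good is an inferior good.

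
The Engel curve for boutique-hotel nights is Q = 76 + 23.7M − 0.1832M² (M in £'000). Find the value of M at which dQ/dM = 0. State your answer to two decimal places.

dQ/dM = 23.7 − 0.3664M.
The good is inferior where dQ/dM < 0. Setting dQ/dM = 0 gives M = 23.7 / 0.3664 = 64.68.

64.68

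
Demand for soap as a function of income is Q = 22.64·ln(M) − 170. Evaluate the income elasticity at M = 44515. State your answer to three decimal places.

At M = 44515: Q = 72.329.
dQ/dM = 22.64/M = 0.000508593 at this income.
η = (dQ/dM)·(M/Q) = 0.000508593 × (44515/72.329) = 0.313.

0.313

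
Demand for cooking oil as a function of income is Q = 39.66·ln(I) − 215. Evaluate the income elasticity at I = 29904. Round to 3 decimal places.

0.205

At I = 29904: Q = 193.726.
dQ/dI = 39.66/I = 0.00132624 at this income.
η = (dQ/dI)·(I/Q) = 0.00132624 × (29904/193.726) = 0.205.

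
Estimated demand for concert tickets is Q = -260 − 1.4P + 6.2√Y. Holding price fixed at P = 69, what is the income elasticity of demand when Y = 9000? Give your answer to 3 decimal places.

At P = 69, Y = 9000: Q = 231.584.
Holding P constant, ∂Q/∂Y = 6.2/(2√Y) = 0.0326769.
η_Y = (∂Q/∂Y)·(Y/Q) = 0.0326769 × (9000/231.584) = 1.270.

1.270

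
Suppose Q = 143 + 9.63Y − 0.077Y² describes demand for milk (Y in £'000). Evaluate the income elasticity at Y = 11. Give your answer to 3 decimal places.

At Y = 11: Q = 239.6130.
dQ/dY = 9.63 − 0.154Y = 7.93600.
η = (dQ/dY)·(Y/Q) = 7.93600 × (11/239.6130) = 0.364.

0.364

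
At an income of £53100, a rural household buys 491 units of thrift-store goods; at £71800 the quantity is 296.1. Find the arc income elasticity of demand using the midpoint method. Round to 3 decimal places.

-1.654

ΔQ = 296.1 − 491 = -194.9; midpoint Q̄ = (491 + 296.1)/2 = 393.55.
ΔI = 71800 − 53100 = 18700; midpoint Ī = (53100 + 71800)/2 = 62450.
η = (ΔQ/Q̄) ÷ (ΔI/Ī) = (-194.9/393.55) ÷ (18700/62450) = -1.654.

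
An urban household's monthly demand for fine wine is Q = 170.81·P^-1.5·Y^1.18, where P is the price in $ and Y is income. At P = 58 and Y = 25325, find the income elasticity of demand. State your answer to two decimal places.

For a multiplicative demand Q = A·P^α·Y^β, the income elasticity is β everywhere.
Here β = 1.18, so η = 1.18.

1.18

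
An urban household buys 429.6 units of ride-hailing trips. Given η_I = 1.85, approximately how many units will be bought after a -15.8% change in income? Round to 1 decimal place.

%ΔQ ≈ η × %ΔI = 1.85 × (-15.8%) = -29.23%.
New Q ≈ 429.6 × (1 − 0.2923) = 304.0.

304.0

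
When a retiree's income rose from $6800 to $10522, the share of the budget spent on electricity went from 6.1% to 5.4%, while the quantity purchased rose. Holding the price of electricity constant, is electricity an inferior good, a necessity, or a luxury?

Quantity rises but the budget share falls as income rises, so 0 < η < 1.

necessity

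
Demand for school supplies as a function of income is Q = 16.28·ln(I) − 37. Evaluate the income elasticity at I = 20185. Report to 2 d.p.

0.13

At I = 20185: Q = 124.379.
dQ/dI = 16.28/I = 0.00080654 at this income.
η = (dQ/dI)·(I/Q) = 0.00080654 × (20185/124.379) = 0.13.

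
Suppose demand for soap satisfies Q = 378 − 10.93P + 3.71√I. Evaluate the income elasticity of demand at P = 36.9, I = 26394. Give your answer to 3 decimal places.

At P = 36.9, I = 26394: Q = 577.418.
Holding P constant, ∂Q/∂I = 3.71/(2√I) = 0.011418.
η_I = (∂Q/∂I)·(I/Q) = 0.011418 × (26394/577.418) = 0.522.

0.522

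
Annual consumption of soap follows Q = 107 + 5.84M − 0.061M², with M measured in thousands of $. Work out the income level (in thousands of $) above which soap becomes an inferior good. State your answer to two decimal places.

47.87

dQ/dM = 5.84 − 0.122M.
The good is inferior where dQ/dM < 0. Setting dQ/dM = 0 gives M = 5.84 / 0.122 = 47.87.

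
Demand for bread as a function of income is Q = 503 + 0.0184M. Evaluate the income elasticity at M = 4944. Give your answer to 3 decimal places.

At M = 4944: Q = 593.970.
dQ/dM = 0.0184.
η = (dQ/dM)·(M/Q) = 0.0184 × (4944/593.970) = 0.153.

0.153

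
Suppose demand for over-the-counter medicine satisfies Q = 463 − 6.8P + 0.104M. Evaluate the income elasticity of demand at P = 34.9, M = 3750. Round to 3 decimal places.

0.633

At P = 34.9, M = 3750: Q = 615.680.
Holding P constant, ∂Q/∂M = 0.104.
η_M = (∂Q/∂M)·(M/Q) = 0.104 × (3750/615.680) = 0.633.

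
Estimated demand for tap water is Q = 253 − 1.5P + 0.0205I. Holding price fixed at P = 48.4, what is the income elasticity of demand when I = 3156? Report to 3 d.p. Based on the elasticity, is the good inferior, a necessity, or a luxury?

At P = 48.4, I = 3156: Q = 245.098.
Holding P constant, ∂Q/∂I = 0.0205.
η_I = (∂Q/∂I)·(I/Q) = 0.0205 × (3156/245.098) = 0.264.
Since 0 < η < 1, this is a necessity.

0.264 (necessity)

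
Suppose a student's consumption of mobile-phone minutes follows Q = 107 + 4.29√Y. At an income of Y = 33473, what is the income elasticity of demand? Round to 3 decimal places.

At Y = 33473: Q = 891.882.
dQ/dY = 4.29/(2√Y) = 0.0117241 at this income.
η = (dQ/dY)·(Y/Q) = 0.0117241 × (33473/891.882) = 0.440.

0.440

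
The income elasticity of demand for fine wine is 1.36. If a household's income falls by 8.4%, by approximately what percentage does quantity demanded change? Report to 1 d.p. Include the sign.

-11.4%

%ΔQ ≈ η × %ΔI = 1.36 × (-8.4%) = -11.4%.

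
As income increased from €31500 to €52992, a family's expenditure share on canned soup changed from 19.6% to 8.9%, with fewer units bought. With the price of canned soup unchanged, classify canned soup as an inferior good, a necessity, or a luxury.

Quantity demanded falls as income rises, so η < 0.

inferior good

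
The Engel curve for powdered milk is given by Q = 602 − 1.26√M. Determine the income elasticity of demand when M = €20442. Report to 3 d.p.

-0.214

At M = 20442: Q = 421.851.
dQ/dM = -1.26/(2√M) = -0.00440635 at this income.
η = (dQ/dM)·(M/Q) = -0.00440635 × (20442/421.851) = -0.214.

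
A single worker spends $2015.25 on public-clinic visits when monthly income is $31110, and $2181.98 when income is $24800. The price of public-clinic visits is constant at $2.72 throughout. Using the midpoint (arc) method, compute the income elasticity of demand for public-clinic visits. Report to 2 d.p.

With a constant price, Q₁ = 2015.25/2.72 = 740.901 and Q₂ = 2181.98/2.72 = 802.199 (equivalently, work directly with expenditure since P cancels).
Midpoint %ΔQ = (2181.98 − 2015.25)/2098.61 = 0.07945; midpoint %ΔI = (24800 − 31110)/27955 = -0.22572.
η = 0.07945 / -0.22572 = -0.35.

-0.35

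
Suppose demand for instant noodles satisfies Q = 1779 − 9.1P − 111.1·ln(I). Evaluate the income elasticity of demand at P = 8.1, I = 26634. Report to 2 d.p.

-0.19

At P = 8.1, I = 26634: Q = 573.187.
Holding P constant, ∂Q/∂I = -111.1/I = -0.00417136.
η_I = (∂Q/∂I)·(I/Q) = -0.00417136 × (26634/573.187) = -0.19.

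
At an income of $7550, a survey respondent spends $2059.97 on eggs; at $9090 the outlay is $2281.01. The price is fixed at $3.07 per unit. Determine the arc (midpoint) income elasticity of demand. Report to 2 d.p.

With a constant price, Q₁ = 2059.97/3.07 = 671.000 and Q₂ = 2281.01/3.07 = 743.000 (equivalently, work directly with expenditure since P cancels).
Midpoint %ΔQ = (2281.01 − 2059.97)/2170.49 = 0.10184; midpoint %ΔI = (9090 − 7550)/8320 = 0.18510.
η = 0.10184 / 0.18510 = 0.55.

0.55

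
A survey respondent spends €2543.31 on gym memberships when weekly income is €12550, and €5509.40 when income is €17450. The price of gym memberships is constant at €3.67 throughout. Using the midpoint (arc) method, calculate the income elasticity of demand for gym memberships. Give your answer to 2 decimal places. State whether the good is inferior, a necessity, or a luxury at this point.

With a constant price, Q₁ = 2543.31/3.67 = 693.000 and Q₂ = 5509.40/3.67 = 1501.199 (equivalently, work directly with expenditure since P cancels).
Midpoint %ΔQ = (5509.40 − 2543.31)/4026.35 = 0.73667; midpoint %ΔI = (17450 − 12550)/15000 = 0.32667.
η = 0.73667 / 0.32667 = 2.26.
η > 1 ⇒ luxury.

2.26 (luxury)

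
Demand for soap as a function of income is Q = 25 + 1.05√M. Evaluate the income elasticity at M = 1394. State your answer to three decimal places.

At M = 1394: Q = 64.203.
dQ/dM = 1.05/(2√M) = 0.0140614 at this income.
η = (dQ/dM)·(M/Q) = 0.0140614 × (1394/64.203) = 0.305.

0.305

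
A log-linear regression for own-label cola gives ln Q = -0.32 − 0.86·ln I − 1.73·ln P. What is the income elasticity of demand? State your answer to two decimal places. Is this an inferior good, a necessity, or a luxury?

-0.86 (inferior good)

In a log-linear demand, the coefficient on ln I is the income elasticity.
So η = -0.86.
η < 0 ⇒ inferior good.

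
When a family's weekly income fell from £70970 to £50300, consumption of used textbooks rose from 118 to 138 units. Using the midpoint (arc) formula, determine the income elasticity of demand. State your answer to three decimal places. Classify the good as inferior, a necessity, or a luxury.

-0.458 (inferior good)

ΔQ = 138 − 118 = 20; midpoint Q̄ = (118 + 138)/2 = 128.
ΔI = 50300 − 70970 = -20670; midpoint Ī = (70970 + 50300)/2 = 60635.
η = (ΔQ/Q̄) ÷ (ΔI/Ī) = (20/128) ÷ (-20670/60635) = -0.458.
η < 0 ⇒ inferior good.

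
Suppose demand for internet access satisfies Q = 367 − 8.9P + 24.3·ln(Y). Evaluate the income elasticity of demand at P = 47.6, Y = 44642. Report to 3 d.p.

At P = 47.6, Y = 44642: Q = 203.526.
Holding P constant, ∂Q/∂Y = 24.3/Y = 0.00054433.
η_Y = (∂Q/∂Y)·(Y/Q) = 0.00054433 × (44642/203.526) = 0.119.

0.119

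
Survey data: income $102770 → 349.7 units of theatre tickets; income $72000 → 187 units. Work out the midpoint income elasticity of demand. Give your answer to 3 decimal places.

ΔQ = 187 − 349.7 = -162.7; midpoint Q̄ = (349.7 + 187)/2 = 268.35.
ΔI = 72000 − 102770 = -30770; midpoint Ī = (102770 + 72000)/2 = 87385.
η = (ΔQ/Q̄) ÷ (ΔI/Ī) = (-162.7/268.35) ÷ (-30770/87385) = 1.722.

1.722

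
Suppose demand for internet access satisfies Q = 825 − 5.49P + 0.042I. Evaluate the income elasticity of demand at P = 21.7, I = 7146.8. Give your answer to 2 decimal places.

At P = 21.7, I = 7146.8: Q = 1006.033.
Holding P constant, ∂Q/∂I = 0.042.
η_I = (∂Q/∂I)·(I/Q) = 0.042 × (7146.8/1006.033) = 0.30.

0.30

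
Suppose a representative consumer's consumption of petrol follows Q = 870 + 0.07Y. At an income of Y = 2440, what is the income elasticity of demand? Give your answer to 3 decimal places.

At Y = 2440: Q = 1040.800.
dQ/dY = 0.07.
η = (dQ/dY)·(Y/Q) = 0.07 × (2440/1040.800) = 0.164.

0.164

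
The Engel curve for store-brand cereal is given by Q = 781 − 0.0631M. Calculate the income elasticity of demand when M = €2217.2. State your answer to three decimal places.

At M = 2217.2: Q = 641.095.
dQ/dM = −0.0631.
η = (dQ/dM)·(M/Q) = -0.0631 × (2217.2/641.095) = -0.218.

-0.218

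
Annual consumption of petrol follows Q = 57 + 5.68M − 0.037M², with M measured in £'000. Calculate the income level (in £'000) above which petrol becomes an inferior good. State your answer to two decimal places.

76.76

dQ/dM = 5.68 − 0.074M.
The good is inferior where dQ/dM < 0. Setting dQ/dM = 0 gives M = 5.68 / 0.074 = 76.76.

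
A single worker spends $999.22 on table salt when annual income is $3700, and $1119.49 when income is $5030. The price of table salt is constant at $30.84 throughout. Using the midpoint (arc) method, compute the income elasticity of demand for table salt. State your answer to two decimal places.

0.37

With a constant price, Q₁ = 999.22/30.84 = 32.400 and Q₂ = 1119.49/30.84 = 36.300 (equivalently, work directly with expenditure since P cancels).
Midpoint %ΔQ = (1119.49 − 999.22)/1059.36 = 0.11353; midpoint %ΔI = (5030 − 3700)/4365 = 0.30470.
η = 0.11353 / 0.30470 = 0.37.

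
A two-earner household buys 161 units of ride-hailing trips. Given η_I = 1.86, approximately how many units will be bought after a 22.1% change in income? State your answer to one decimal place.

227.2

%ΔQ ≈ η × %ΔI = 1.86 × 22.1% = 41.106%.
New Q ≈ 161 × (1 + 0.41106) = 227.2.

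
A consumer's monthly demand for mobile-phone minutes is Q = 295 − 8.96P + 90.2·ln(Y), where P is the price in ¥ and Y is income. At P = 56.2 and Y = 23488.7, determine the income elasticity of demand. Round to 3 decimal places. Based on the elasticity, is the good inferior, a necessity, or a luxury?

At P = 56.2, Y = 23488.7: Q = 699.246.
Holding P constant, ∂Q/∂Y = 90.2/Y = 0.00384014.
η_Y = (∂Q/∂Y)·(Y/Q) = 0.00384014 × (23488.7/699.246) = 0.129.
Since 0 < η < 1, this is a necessity.

0.129 (necessity)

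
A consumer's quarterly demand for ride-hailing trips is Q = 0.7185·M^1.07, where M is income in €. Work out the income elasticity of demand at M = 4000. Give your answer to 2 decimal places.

1.07

For Q = A·M^β the income elasticity is constant and equal to β.
Here β = 1.07, so η = 1.07.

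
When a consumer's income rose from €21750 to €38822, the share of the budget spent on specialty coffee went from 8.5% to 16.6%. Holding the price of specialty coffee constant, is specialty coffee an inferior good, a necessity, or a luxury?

luxury

The budget share rises as income rises, so η > 1.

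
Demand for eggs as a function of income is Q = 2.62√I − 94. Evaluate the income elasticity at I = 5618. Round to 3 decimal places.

At I = 5618: Q = 102.378.
dQ/dI = 2.62/(2√I) = 0.0174775 at this income.
η = (dQ/dI)·(I/Q) = 0.0174775 × (5618/102.378) = 0.959.

0.959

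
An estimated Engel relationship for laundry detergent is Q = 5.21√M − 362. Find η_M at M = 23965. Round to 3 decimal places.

0.907

At M = 23965: Q = 444.541.
dQ/dM = 5.21/(2√M) = 0.0168275 at this income.
η = (dQ/dM)·(M/Q) = 0.0168275 × (23965/444.541) = 0.907.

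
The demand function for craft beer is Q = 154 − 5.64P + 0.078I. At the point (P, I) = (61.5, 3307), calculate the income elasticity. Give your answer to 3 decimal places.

At P = 61.5, I = 3307: Q = 65.086.
Holding P constant, ∂Q/∂I = 0.078.
η_I = (∂Q/∂I)·(I/Q) = 0.078 × (3307/65.086) = 3.963.

3.963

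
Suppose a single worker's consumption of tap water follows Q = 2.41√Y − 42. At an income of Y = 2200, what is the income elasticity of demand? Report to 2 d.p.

0.80

At Y = 2200: Q = 71.039.
dQ/dY = 2.41/(2√Y) = 0.0256907 at this income.
η = (dQ/dY)·(Y/Q) = 0.0256907 × (2200/71.039) = 0.80.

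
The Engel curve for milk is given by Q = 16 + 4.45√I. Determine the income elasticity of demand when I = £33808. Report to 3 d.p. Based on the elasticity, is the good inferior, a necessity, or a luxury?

0.490 (necessity)

At I = 33808: Q = 834.219.
dQ/dI = 4.45/(2√I) = 0.012101 at this income.
η = (dQ/dI)·(I/Q) = 0.012101 × (33808/834.219) = 0.490.
Since 0 < η < 1, the good is a necessity.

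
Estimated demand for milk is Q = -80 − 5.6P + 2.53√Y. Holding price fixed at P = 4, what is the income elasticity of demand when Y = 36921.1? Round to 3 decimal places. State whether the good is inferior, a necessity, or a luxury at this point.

At P = 4, Y = 36921.1: Q = 383.736.
Holding P constant, ∂Q/∂Y = 2.53/(2√Y) = 0.00658344.
η_Y = (∂Q/∂Y)·(Y/Q) = 0.00658344 × (36921.1/383.736) = 0.633.
Since 0 < η < 1, this is a necessity.

0.633 (necessity)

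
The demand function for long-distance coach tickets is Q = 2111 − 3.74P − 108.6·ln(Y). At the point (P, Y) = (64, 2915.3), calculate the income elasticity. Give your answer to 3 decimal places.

At P = 64, Y = 2915.3: Q = 1005.259.
Holding P constant, ∂Q/∂Y = -108.6/Y = -0.0372517.
η_Y = (∂Q/∂Y)·(Y/Q) = -0.0372517 × (2915.3/1005.259) = -0.108.

-0.108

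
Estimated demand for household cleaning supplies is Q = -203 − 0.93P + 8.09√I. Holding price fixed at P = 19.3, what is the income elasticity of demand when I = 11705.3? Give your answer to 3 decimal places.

At P = 19.3, I = 11705.3: Q = 654.316.
Holding P constant, ∂Q/∂I = 8.09/(2√I) = 0.0373876.
η_I = (∂Q/∂I)·(I/Q) = 0.0373876 × (11705.3/654.316) = 0.669.

0.669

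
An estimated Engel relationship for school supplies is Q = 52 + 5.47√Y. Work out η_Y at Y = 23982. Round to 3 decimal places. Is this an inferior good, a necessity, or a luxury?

At Y = 23982: Q = 899.091.
dQ/dY = 5.47/(2√Y) = 0.017661 at this income.
η = (dQ/dY)·(Y/Q) = 0.017661 × (23982/899.091) = 0.471.
Since 0 < η < 1, the good is a necessity.

0.471 (necessity)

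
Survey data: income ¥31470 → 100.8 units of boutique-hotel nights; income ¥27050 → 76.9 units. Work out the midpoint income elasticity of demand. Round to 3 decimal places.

ΔQ = 76.9 − 100.8 = -23.9; midpoint Q̄ = (100.8 + 76.9)/2 = 88.85.
ΔI = 27050 − 31470 = -4420; midpoint Ī = (31470 + 27050)/2 = 29260.
η = (ΔQ/Q̄) ÷ (ΔI/Ī) = (-23.9/88.85) ÷ (-4420/29260) = 1.781.

1.781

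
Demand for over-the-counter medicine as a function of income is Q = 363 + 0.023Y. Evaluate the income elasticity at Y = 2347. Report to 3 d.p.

At Y = 2347: Q = 416.981.
dQ/dY = 0.023.
η = (dQ/dY)·(Y/Q) = 0.023 × (2347/416.981) = 0.129.

0.129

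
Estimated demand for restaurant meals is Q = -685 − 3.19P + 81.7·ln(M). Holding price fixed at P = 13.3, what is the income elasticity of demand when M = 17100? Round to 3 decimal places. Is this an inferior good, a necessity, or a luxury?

At P = 13.3, M = 17100: Q = 68.889.
Holding P constant, ∂Q/∂M = 81.7/M = 0.00477778.
η_M = (∂Q/∂M)·(M/Q) = 0.00477778 × (17100/68.889) = 1.186.
Since η > 1, this is a luxury.

1.186 (luxury)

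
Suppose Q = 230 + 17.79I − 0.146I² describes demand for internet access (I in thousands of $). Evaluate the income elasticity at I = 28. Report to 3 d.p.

0.439

At I = 28: Q = 613.6560.
dQ/dI = 17.79 − 0.292I = 9.61400.
η = (dQ/dI)·(I/Q) = 9.61400 × (28/613.6560) = 0.439.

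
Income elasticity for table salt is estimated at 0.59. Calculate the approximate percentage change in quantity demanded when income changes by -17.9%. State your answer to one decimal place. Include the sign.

-10.6%

%ΔQ ≈ η × %ΔI = 0.59 × (-17.9%) = -10.6%.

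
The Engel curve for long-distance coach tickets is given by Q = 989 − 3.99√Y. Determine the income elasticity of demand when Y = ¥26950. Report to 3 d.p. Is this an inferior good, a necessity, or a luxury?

-0.981 (inferior good)

At Y = 26950: Q = 333.983.
dQ/dY = -3.99/(2√Y) = -0.0121524 at this income.
η = (dQ/dY)·(Y/Q) = -0.0121524 × (26950/333.983) = -0.981.
Since η < 0, the good is an inferior good.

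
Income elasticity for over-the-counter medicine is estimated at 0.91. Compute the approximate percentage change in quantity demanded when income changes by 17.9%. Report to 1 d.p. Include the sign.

%ΔQ ≈ η × %ΔI = 0.91 × 17.9% = 16.3%.

16.3%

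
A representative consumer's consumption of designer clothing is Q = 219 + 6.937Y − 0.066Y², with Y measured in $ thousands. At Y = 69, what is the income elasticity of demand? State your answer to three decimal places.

-0.391

At Y = 69: Q = 383.4270.
dQ/dY = 6.937 − 0.132Y = -2.17100.
η = (dQ/dY)·(Y/Q) = -2.17100 × (69/383.4270) = -0.391.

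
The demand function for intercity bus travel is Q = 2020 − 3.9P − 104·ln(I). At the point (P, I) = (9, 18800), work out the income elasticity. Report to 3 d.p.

-0.108

At P = 9, I = 18800: Q = 961.372.
Holding P constant, ∂Q/∂I = -104/I = -0.00553191.
η_I = (∂Q/∂I)·(I/Q) = -0.00553191 × (18800/961.372) = -0.108.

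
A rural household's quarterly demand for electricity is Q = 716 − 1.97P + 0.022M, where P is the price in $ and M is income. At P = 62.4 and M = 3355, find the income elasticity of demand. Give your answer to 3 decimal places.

At P = 62.4, M = 3355: Q = 666.882.
Holding P constant, ∂Q/∂M = 0.022.
η_M = (∂Q/∂M)·(M/Q) = 0.022 × (3355/666.882) = 0.111.

0.111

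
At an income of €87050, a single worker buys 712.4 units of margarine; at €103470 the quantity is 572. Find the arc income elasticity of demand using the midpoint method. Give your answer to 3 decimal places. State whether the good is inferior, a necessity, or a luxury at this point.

ΔQ = 572 − 712.4 = -140.4; midpoint Q̄ = (712.4 + 572)/2 = 642.2.
ΔI = 103470 − 87050 = 16420; midpoint Ī = (87050 + 103470)/2 = 95260.
η = (ΔQ/Q̄) ÷ (ΔI/Ī) = (-140.4/642.2) ÷ (16420/95260) = -1.268.
η < 0 ⇒ inferior good.

-1.268 (inferior good)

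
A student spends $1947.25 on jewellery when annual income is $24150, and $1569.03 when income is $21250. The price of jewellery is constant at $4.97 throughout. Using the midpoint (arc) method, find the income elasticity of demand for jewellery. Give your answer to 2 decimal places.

With a constant price, Q₁ = 1947.25/4.97 = 391.801 and Q₂ = 1569.03/4.97 = 315.700 (equivalently, work directly with expenditure since P cancels).
Midpoint %ΔQ = (1569.03 − 1947.25)/1758.14 = -0.21513; midpoint %ΔI = (21250 − 24150)/22700 = -0.12775.
η = -0.21513 / -0.12775 = 1.68.

1.68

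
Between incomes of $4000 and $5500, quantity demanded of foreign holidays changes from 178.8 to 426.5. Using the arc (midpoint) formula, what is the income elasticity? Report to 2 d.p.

2.59

ΔQ = 426.5 − 178.8 = 247.7; midpoint Q̄ = (178.8 + 426.5)/2 = 302.65.
ΔI = 5500 − 4000 = 1500; midpoint Ī = (4000 + 5500)/2 = 4750.
η = (ΔQ/Q̄) ÷ (ΔI/Ī) = (247.7/302.65) ÷ (1500/4750) = 2.59.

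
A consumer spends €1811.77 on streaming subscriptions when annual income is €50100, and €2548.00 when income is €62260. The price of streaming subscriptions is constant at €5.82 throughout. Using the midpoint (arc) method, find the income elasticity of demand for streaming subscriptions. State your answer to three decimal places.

1.560

With a constant price, Q₁ = 1811.77/5.82 = 311.301 and Q₂ = 2548.00/5.82 = 437.801 (equivalently, work directly with expenditure since P cancels).
Midpoint %ΔQ = (2548.00 − 1811.77)/2179.89 = 0.33774; midpoint %ΔI = (62260 − 50100)/56180 = 0.21645.
η = 0.33774 / 0.21645 = 1.560.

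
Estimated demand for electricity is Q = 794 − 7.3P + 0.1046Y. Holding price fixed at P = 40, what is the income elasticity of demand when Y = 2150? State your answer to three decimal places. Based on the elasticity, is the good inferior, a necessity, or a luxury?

At P = 40, Y = 2150: Q = 726.890.
Holding P constant, ∂Q/∂Y = 0.1046.
η_Y = (∂Q/∂Y)·(Y/Q) = 0.1046 × (2150/726.890) = 0.309.
Since 0 < η < 1, this is a necessity.

0.309 (necessity)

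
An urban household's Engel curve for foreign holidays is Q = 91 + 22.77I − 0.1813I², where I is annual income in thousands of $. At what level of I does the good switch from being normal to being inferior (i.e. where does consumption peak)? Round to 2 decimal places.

dQ/dI = 22.77 − 0.3626I.
The good is inferior where dQ/dI < 0. Setting dQ/dI = 0 gives I = 22.77 / 0.3626 = 62.80.

62.80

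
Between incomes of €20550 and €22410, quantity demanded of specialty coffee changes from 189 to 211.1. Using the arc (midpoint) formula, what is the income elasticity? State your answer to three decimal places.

ΔQ = 211.1 − 189 = 22.1; midpoint Q̄ = (189 + 211.1)/2 = 200.05.
ΔI = 22410 − 20550 = 1860; midpoint Ī = (20550 + 22410)/2 = 21480.
η = (ΔQ/Q̄) ÷ (ΔI/Ī) = (22.1/200.05) ÷ (1860/21480) = 1.276.

1.276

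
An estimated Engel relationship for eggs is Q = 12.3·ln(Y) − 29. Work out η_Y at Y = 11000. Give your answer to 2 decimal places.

0.14

At Y = 11000: Q = 85.460.
dQ/dY = 12.3/Y = 0.00111818 at this income.
η = (dQ/dY)·(Y/Q) = 0.00111818 × (11000/85.460) = 0.14.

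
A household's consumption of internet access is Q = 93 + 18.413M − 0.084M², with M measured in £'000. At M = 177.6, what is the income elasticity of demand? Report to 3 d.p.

-2.843

At M = 177.6: Q = 713.6410.
dQ/dM = 18.413 − 0.168M = -11.42380.
η = (dQ/dM)·(M/Q) = -11.42380 × (177.6/713.6410) = -2.843.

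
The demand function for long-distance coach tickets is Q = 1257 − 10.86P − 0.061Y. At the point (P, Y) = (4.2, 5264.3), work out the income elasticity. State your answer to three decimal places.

At P = 4.2, Y = 5264.3: Q = 890.266.
Holding P constant, ∂Q/∂Y = −0.061.
η_Y = (∂Q/∂Y)·(Y/Q) = -0.061 × (5264.3/890.266) = -0.361.

-0.361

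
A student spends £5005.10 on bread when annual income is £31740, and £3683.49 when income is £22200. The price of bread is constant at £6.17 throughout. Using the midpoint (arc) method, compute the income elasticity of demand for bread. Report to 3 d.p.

0.860

With a constant price, Q₁ = 5005.10/6.17 = 811.199 and Q₂ = 3683.49/6.17 = 597.000 (equivalently, work directly with expenditure since P cancels).
Midpoint %ΔQ = (3683.49 − 5005.10)/4344.30 = -0.30422; midpoint %ΔI = (22200 − 31740)/26970 = -0.35373.
η = -0.30422 / -0.35373 = 0.860.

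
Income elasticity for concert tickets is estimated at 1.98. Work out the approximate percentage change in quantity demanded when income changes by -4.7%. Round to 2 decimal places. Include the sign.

%ΔQ ≈ η × %ΔI = 1.98 × (-4.7%) = -9.31%.

-9.31%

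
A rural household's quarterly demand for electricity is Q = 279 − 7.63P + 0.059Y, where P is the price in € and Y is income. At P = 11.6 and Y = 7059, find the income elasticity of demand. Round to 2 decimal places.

At P = 11.6, Y = 7059: Q = 606.973.
Holding P constant, ∂Q/∂Y = 0.059.
η_Y = (∂Q/∂Y)·(Y/Q) = 0.059 × (7059/606.973) = 0.69.

0.69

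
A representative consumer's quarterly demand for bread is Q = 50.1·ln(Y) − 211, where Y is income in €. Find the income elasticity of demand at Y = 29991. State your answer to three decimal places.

At Y = 29991: Q = 305.463.
dQ/dY = 50.1/Y = 0.0016705 at this income.
η = (dQ/dY)·(Y/Q) = 0.0016705 × (29991/305.463) = 0.164.

0.164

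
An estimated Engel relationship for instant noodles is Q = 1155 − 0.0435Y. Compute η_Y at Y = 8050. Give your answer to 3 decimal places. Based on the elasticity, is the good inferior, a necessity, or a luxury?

At Y = 8050: Q = 804.825.
dQ/dY = −0.0435.
η = (dQ/dY)·(Y/Q) = -0.0435 × (8050/804.825) = -0.435.
Since η < 0, the good is an inferior good.

-0.435 (inferior good)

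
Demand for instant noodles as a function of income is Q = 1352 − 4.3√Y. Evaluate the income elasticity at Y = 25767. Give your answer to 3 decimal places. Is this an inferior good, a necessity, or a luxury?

-0.522 (inferior good)

At Y = 25767: Q = 661.760.
dQ/dY = -4.3/(2√Y) = -0.0133939 at this income.
η = (dQ/dY)·(Y/Q) = -0.0133939 × (25767/661.760) = -0.522.
Since η < 0, the good is an inferior good.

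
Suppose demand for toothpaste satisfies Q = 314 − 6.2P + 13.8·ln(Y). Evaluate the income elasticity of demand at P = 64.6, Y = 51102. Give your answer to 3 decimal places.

At P = 64.6, Y = 51102: Q = 63.094.
Holding P constant, ∂Q/∂Y = 13.8/Y = 0.000270048.
η_Y = (∂Q/∂Y)·(Y/Q) = 0.000270048 × (51102/63.094) = 0.219.

0.219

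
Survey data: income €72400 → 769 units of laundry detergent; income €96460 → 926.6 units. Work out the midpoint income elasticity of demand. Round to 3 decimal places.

ΔQ = 926.6 − 769 = 157.6; midpoint Q̄ = (769 + 926.6)/2 = 847.8.
ΔI = 96460 − 72400 = 24060; midpoint Ī = (72400 + 96460)/2 = 84430.
η = (ΔQ/Q̄) ÷ (ΔI/Ī) = (157.6/847.8) ÷ (24060/84430) = 0.652.

0.652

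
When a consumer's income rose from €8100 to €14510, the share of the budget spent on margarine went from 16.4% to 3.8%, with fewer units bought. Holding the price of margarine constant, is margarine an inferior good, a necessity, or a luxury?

Quantity demanded falls as income rises, so η < 0.

inferior good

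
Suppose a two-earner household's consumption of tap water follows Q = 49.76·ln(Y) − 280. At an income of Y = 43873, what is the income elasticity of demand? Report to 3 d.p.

0.198

At Y = 43873: Q = 251.887.
dQ/dY = 49.76/Y = 0.00113418 at this income.
η = (dQ/dY)·(Y/Q) = 0.00113418 × (43873/251.887) = 0.198.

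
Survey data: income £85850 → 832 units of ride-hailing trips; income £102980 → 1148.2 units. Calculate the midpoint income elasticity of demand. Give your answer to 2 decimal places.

ΔQ = 1148.2 − 832 = 316.2; midpoint Q̄ = (832 + 1148.2)/2 = 990.1.
ΔI = 102980 − 85850 = 17130; midpoint Ī = (85850 + 102980)/2 = 94415.
η = (ΔQ/Q̄) ÷ (ΔI/Ī) = (316.2/990.1) ÷ (17130/94415) = 1.76.

1.76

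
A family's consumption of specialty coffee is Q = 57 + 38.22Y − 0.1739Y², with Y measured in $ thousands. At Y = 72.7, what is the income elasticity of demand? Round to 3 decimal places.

0.491

At Y = 72.7: Q = 1916.4821.
dQ/dY = 38.22 − 0.3478Y = 12.93494.
η = (dQ/dY)·(Y/Q) = 12.93494 × (72.7/1916.4821) = 0.491.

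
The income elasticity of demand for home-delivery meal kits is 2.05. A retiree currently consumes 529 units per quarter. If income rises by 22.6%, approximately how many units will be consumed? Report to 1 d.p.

%ΔQ ≈ η × %ΔI = 2.05 × 22.6% = 46.33%.
New Q ≈ 529 × (1 + 0.4633) = 774.1.

774.1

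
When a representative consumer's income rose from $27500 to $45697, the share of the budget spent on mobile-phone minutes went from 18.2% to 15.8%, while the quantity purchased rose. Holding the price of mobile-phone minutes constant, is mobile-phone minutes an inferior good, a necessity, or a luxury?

Quantity rises but the budget share falls as income rises, so 0 < η < 1.

necessity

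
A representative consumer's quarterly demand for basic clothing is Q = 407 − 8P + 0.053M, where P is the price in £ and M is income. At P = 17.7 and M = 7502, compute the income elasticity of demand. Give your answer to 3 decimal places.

At P = 17.7, M = 7502: Q = 663.006.
Holding P constant, ∂Q/∂M = 0.053.
η_M = (∂Q/∂M)·(M/Q) = 0.053 × (7502/663.006) = 0.600.

0.600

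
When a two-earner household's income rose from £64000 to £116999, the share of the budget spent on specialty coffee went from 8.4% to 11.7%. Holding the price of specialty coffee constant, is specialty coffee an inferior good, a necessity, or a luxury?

The budget share rises as income rises, so η > 1.

luxury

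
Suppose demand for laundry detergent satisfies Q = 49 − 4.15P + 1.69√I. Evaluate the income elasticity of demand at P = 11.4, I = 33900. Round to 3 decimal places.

At P = 11.4, I = 33900: Q = 312.852.
Holding P constant, ∂Q/∂I = 1.69/(2√I) = 0.00458941.
η_I = (∂Q/∂I)·(I/Q) = 0.00458941 × (33900/312.852) = 0.497.

0.497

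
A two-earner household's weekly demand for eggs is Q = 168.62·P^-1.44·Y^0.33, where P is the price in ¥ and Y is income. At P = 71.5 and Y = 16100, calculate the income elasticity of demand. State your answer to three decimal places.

For a multiplicative demand Q = A·P^α·Y^β, the income elasticity is β everywhere.
Here β = 0.33, so η = 0.330.

0.330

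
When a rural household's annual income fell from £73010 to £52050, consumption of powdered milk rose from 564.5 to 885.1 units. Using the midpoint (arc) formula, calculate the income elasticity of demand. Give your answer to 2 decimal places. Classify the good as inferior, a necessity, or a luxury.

ΔQ = 885.1 − 564.5 = 320.6; midpoint Q̄ = (564.5 + 885.1)/2 = 724.8.
ΔI = 52050 − 73010 = -20960; midpoint Ī = (73010 + 52050)/2 = 62530.
η = (ΔQ/Q̄) ÷ (ΔI/Ī) = (320.6/724.8) ÷ (-20960/62530) = -1.32.
η < 0 ⇒ inferior good.

-1.32 (inferior good)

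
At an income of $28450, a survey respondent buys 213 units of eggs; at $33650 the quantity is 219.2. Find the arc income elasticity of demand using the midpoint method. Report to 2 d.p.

ΔQ = 219.2 − 213 = 6.2; midpoint Q̄ = (213 + 219.2)/2 = 216.1.
ΔI = 33650 − 28450 = 5200; midpoint Ī = (28450 + 33650)/2 = 31050.
η = (ΔQ/Q̄) ÷ (ΔI/Ī) = (6.2/216.1) ÷ (5200/31050) = 0.17.

0.17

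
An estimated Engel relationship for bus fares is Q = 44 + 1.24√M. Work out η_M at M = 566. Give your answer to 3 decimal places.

0.201

At M = 566: Q = 73.501.
dQ/dM = 1.24/(2√M) = 0.0260605 at this income.
η = (dQ/dM)·(M/Q) = 0.0260605 × (566/73.501) = 0.201.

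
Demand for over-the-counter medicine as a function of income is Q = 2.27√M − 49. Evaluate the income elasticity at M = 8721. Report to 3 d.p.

At M = 8721: Q = 162.987.
dQ/dM = 2.27/(2√M) = 0.0121538 at this income.
η = (dQ/dM)·(M/Q) = 0.0121538 × (8721/162.987) = 0.650.

0.650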